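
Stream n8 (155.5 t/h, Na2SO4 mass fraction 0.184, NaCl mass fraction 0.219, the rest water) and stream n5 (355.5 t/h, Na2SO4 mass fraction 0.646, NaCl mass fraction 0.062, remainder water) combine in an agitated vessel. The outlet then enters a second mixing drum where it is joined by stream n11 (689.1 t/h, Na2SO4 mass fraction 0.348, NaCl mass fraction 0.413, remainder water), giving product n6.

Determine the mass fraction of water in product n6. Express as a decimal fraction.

Overall, product flow = 1200.1 t/h.
water in = 155.5×0.597 + 355.5×0.292 + 689.1×0.239 = 361.33 t/h.
water fraction in n6 = 0.301.

0.301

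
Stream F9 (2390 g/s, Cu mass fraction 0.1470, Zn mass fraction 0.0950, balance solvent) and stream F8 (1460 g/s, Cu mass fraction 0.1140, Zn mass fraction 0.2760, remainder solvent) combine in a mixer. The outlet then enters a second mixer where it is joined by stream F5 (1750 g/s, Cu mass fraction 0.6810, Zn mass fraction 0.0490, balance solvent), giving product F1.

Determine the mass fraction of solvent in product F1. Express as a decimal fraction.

Overall, product flow = 5600 g/s.
solvent in = 2390×0.758 + 1460×0.610 + 1750×0.270 = 3174.7 g/s.
solvent fraction in F1 = 0.5669.

0.5669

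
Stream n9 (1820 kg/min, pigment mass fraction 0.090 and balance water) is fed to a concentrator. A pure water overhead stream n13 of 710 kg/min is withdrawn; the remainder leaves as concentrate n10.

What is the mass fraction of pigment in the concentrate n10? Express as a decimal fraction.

pigment is not removed: 1820×0.090 = 163.8 kg/min of pigment enters n10.
Concentrate = 1820 − 710 = 1110 kg/min.
Mass fraction = 163.8/1110 = 0.148.

0.148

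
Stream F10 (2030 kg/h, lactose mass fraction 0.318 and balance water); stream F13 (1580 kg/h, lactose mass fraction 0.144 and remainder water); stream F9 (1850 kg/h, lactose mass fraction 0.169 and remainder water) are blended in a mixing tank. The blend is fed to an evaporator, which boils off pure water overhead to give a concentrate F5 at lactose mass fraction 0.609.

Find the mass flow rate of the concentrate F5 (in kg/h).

1947 kg/h

lactose entering = 2030×0.318 + 1580×0.144 + 1850×0.169 = 1185.7 kg/h.
All lactose reports to F5, so F5 = 1185.7/0.609 = 1947 kg/h.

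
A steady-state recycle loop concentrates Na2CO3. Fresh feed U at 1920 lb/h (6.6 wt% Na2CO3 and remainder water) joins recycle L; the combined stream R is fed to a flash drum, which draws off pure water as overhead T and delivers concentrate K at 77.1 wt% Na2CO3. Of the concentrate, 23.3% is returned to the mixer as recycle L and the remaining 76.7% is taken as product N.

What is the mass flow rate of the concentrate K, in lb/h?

Overall Na2CO3 balance (none leaves overhead): Na2CO3 in fresh feed = Na2CO3 in product, i.e. 1920×0.066 = (1−0.233)·K·0.771.
K = 126.72/(0.771×0.767) = 214.29 lb/h.

214.3 lb/h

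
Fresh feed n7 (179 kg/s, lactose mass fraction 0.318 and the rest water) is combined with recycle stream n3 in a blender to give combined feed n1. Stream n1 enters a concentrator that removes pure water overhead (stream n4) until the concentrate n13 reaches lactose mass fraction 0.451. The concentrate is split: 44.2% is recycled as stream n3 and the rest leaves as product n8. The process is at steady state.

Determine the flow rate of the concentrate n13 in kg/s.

226.2 kg/s

Overall lactose balance (none leaves overhead): lactose in fresh feed = lactose in product, i.e. 179×0.318 = (1−0.442)·n13·0.451.
n13 = 56.922/(0.451×0.558) = 226.19 kg/s.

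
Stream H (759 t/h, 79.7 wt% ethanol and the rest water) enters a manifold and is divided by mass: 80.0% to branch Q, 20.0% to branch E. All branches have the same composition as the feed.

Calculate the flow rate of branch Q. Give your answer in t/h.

Branch Q flow = 0.800×759 = 607.2 t/h.

607.2 t/h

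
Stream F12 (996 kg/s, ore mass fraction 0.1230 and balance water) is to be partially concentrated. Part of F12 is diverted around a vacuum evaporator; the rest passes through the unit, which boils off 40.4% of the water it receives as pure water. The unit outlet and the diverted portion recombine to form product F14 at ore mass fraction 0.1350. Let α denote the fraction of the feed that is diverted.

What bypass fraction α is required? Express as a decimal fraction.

0.749

All 996×0.123 = 122.51 kg/s of ore reaches F14, so F14 = 122.51/0.135 = 907.47 kg/s and vapour = 88.533 kg/s.
The evaporator receives (1−α)·996 of feed at 0.877 water and removes 0.404 of that water:
0.404×0.877×(1−α)×996 = 88.533
(1−α) = 88.533/352.89 = 0.2509;  α = 0.7491.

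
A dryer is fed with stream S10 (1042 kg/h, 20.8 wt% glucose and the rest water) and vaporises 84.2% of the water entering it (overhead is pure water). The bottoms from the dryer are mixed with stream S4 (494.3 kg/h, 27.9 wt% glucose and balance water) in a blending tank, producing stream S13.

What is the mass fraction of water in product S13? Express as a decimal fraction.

0.579

Vapour removed = 0.842×0.792×1042 = 694.87 kg/h; concentrate = 347.13 kg/h.
water reaching the mixer = 130.39 (from concentrate) + 494.3×0.721 = 486.78 kg/h.
Product flow = 347.13 + 494.3 = 841.43 kg/h; water fraction = 0.579.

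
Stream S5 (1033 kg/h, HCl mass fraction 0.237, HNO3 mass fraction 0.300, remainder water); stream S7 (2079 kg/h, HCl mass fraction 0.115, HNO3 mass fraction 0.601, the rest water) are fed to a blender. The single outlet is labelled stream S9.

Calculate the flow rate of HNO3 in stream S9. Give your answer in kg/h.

HNO3 out = HNO3 in = 1033×0.300 + 2079×0.601 = 1559.4 kg/h.

1559 kg/h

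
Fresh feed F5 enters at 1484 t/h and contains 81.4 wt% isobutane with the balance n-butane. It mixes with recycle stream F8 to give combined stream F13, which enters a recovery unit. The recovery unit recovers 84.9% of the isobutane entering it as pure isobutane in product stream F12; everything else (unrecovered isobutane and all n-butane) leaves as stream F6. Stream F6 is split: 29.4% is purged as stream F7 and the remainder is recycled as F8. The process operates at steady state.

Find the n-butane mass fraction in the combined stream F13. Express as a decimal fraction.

n-butane enters only via F5 and leaves only via the purge: 1484×0.186 = 0.294×(n-butane in F6), and the recovery unit passes all n-butane, so n-butane in F13 = n-butane in F6 = 938.86 t/h.
isobutane in F13: m_A = 1484×0.814 + (1−0.294)·(1−0.849)·m_A, so m_A = 1208/0.8934 = 1352.1 t/h.
F13 = 1352.1 + 938.86 = 2291 t/h.
n-butane fraction in F13 = 938.86/2291 = 0.4098.

0.4098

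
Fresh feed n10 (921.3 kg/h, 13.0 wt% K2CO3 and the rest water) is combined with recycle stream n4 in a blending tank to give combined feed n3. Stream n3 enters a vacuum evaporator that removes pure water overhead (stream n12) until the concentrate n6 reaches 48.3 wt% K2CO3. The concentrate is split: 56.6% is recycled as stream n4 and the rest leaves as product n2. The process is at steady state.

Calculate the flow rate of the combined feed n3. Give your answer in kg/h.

1245 kg/h

Overall K2CO3 balance (none leaves overhead): K2CO3 in fresh feed = K2CO3 in product, i.e. 921.3×0.130 = (1−0.566)·n6·0.483.
n6 = 119.77/(0.483×0.434) = 571.36 kg/h.
Recycle n4 = 0.566×571.36 = 323.39 kg/h.
Combined feed n3 = 921.3 + 323.39 = 1244.7 kg/h.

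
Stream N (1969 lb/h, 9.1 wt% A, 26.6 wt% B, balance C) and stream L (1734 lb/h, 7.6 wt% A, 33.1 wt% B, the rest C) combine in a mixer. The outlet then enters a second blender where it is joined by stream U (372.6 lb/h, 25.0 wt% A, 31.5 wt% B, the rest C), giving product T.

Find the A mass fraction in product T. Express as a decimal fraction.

Overall, product flow = 4075.6 lb/h.
A in = 1969×0.091 + 1734×0.076 + 372.6×0.250 = 404.11 lb/h.
A fraction in T = 0.099.

0.099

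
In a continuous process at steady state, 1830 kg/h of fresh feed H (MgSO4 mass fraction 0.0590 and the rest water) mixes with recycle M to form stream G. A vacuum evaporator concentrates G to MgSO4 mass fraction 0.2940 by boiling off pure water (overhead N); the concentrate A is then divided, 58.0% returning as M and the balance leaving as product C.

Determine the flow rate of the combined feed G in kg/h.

Overall MgSO4 balance (none leaves overhead): MgSO4 in fresh feed = MgSO4 in product, i.e. 1830×0.059 = (1−0.580)·A·0.294.
A = 107.97/(0.294×0.420) = 874.39 kg/h.
Recycle M = 0.580×874.39 = 507.15 kg/h.
Combined feed G = 1830 + 507.15 = 2337.1 kg/h.

2337 kg/h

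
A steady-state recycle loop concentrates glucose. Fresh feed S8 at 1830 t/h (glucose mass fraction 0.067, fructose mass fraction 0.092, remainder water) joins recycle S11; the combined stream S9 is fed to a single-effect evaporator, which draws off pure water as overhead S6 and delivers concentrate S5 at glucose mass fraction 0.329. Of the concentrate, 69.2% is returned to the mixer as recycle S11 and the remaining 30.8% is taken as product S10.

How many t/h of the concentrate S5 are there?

Overall glucose balance (none leaves overhead): glucose in fresh feed = glucose in product, i.e. 1830×0.067 = (1−0.692)·S5·0.329.
S5 = 122.61/(0.329×0.308) = 1210 t/h.

1210 t/h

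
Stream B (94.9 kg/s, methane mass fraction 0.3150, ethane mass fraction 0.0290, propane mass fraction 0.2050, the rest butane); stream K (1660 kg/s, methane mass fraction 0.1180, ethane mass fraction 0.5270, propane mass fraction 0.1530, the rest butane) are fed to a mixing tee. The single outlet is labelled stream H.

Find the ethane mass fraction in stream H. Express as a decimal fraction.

Total flow out = 94.9 + 1660 = 1754.9 kg/s.
ethane in = 94.9×0.029 + 1660×0.527 = 877.57 kg/s.
ethane mass fraction in H = 877.57/1754.9 = 0.5001.

0.5001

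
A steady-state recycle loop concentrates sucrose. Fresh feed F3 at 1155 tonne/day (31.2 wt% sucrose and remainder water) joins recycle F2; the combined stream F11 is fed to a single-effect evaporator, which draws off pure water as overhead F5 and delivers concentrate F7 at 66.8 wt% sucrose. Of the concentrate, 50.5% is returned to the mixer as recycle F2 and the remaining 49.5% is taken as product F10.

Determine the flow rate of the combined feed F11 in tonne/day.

Overall sucrose balance (none leaves overhead): sucrose in fresh feed = sucrose in product, i.e. 1155×0.312 = (1−0.505)·F7·0.668.
F7 = 360.36/(0.668×0.495) = 1089.8 tonne/day.
Recycle F2 = 0.505×1089.8 = 550.36 tonne/day.
Combined feed F11 = 1155 + 550.36 = 1705.4 tonne/day.

1705 tonne/day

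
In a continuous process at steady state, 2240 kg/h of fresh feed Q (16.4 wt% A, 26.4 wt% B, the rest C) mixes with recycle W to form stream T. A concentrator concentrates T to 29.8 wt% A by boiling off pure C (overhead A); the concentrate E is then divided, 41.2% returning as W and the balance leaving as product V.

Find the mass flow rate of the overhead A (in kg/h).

1007 kg/h

Overall A balance (none leaves overhead): A in fresh feed = A in product, i.e. 2240×0.164 = (1−0.412)·E·0.298.
E = 367.36/(0.298×0.588) = 2096.5 kg/h.
Recycle W = 0.412×2096.5 = 863.76 kg/h.
Combined feed T = 2240 + 863.76 = 3103.8 kg/h.
Overhead A = T − E = 3103.8 − 2096.5 = 1007.2 kg/h.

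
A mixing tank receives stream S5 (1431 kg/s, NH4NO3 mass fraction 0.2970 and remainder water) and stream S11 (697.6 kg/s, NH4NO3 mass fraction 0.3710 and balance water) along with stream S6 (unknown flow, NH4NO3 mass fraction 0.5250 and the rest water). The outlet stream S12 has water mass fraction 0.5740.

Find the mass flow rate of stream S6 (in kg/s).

2252 kg/s

Let S6 be the unknown flow. Total out = 2128.6 + S6.
water balance: 1444.8 + 0.475·S6 = 0.574·(2128.6 + S6)
(0.475 − 0.574)·S6 = 0.574×2128.6 − 1444.8 = -222.97
S6 = -222.97 / -0.099 = 2252.2 kg/s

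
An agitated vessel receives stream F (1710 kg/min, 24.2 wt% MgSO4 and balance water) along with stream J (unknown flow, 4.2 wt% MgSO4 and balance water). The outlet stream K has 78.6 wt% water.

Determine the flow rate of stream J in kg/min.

Let J be the unknown flow. Total out = 1710 + J.
water balance: 1296.2 + 0.958·J = 0.786·(1710 + J)
(0.958 − 0.786)·J = 0.786×1710 − 1296.2 = 47.88
J = 47.88 / 0.172 = 278.37 kg/min

278.4 kg/min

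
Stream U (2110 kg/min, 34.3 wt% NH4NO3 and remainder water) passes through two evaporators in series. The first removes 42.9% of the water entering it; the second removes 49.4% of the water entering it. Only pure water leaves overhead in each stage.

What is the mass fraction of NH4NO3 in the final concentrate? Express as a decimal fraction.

water in feed = 2110×0.657 = 1386.3 kg/min.
After stage 1: water left = (1−0.429)×1386.3 = 791.56; stream total = 1515.3 kg/min.
After stage 2: water left = (1−0.494)×791.56 = 400.53; final concentrate = 1124.3 kg/min.
NH4NO3 fraction = 723.73/1124.3 = 0.644.

0.644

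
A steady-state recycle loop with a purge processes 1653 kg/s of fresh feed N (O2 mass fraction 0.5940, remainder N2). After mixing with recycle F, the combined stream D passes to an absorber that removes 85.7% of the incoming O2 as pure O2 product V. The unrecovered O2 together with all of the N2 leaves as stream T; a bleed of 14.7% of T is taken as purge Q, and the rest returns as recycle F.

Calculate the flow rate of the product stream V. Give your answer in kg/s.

958.4 kg/s

O2 in D: m_A = 1653×0.594 + (1−0.147)·(1−0.857)·m_A, so m_A = 981.88/0.8780 = 1118.3 kg/s.
Product V = 0.857×1118.3 = 958.37 kg/s.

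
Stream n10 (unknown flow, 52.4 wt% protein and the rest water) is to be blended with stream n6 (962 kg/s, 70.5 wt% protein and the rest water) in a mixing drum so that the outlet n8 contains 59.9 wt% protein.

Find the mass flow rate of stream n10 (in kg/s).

Let n10 be the unknown flow. Total out = 962 + n10.
protein balance: 678.21 + 0.524·n10 = 0.599·(962 + n10)
(0.524 − 0.599)·n10 = 0.599×962 − 678.21 = -101.97
n10 = -101.97 / -0.075 = 1359.6 kg/s

1360 kg/s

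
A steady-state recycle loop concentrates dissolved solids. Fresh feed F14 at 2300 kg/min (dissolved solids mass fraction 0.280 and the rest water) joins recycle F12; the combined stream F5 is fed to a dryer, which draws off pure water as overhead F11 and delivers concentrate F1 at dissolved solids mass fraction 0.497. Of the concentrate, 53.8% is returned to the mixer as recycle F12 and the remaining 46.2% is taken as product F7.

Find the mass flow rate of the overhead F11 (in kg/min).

Overall dissolved solids balance (none leaves overhead): dissolved solids in fresh feed = dissolved solids in product, i.e. 2300×0.280 = (1−0.538)·F1·0.497.
F1 = 644/(0.497×0.462) = 2804.7 kg/min.
Recycle F12 = 0.538×2804.7 = 1508.9 kg/min.
Combined feed F5 = 2300 + 1508.9 = 3808.9 kg/min.
Overhead F11 = F5 − F1 = 3808.9 − 2804.7 = 1004.2 kg/min.

1004 kg/min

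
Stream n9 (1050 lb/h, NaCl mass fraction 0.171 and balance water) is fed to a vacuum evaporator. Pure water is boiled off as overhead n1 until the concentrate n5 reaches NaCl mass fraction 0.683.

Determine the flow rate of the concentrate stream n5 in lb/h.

262.9 lb/h

NaCl is conserved: 1050×0.171 = 179.55 lb/h all reports to the concentrate.
Concentrate = 179.55/(target fraction) = 262.88 lb/h.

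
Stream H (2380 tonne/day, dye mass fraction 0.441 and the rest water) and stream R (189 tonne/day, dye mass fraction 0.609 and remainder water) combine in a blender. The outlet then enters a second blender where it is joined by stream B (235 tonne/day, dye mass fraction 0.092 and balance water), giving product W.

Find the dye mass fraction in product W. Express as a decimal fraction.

0.423

Overall, product flow = 2804 tonne/day.
dye in = 2380×0.441 + 189×0.609 + 235×0.092 = 1186.3 tonne/day.
dye fraction in W = 0.423.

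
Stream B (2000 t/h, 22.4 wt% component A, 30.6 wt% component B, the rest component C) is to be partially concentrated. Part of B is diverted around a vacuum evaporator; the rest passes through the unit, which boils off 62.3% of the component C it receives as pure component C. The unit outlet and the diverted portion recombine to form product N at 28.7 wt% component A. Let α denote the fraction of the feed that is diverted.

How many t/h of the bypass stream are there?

500.7 t/h

All 2000×0.224 = 448 t/h of component A reaches N, so N = 448/0.287 = 1561 t/h and vapour = 439.02 t/h.
The evaporator receives (1−α)·2000 of feed at 0.470 component C and removes 0.623 of that component C:
0.623×0.470×(1−α)×2000 = 439.02
(1−α) = 439.02/585.62 = 0.7497;  α = 0.2503.
Bypass flow = 0.2503×2000 = 500.65 t/h.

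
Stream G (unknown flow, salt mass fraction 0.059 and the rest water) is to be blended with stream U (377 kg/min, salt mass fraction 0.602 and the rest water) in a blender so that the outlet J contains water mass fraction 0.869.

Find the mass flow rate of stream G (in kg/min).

2466 kg/min

Let G be the unknown flow. Total out = 377 + G.
water balance: 150.05 + 0.941·G = 0.869·(377 + G)
(0.941 − 0.869)·G = 0.869×377 − 150.05 = 177.57
G = 177.57 / 0.072 = 2466.2 kg/min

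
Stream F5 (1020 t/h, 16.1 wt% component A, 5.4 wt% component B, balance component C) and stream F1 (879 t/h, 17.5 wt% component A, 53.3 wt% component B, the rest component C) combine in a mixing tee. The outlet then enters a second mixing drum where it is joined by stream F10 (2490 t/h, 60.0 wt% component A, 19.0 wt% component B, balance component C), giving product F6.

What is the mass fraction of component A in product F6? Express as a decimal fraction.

0.413

Overall, product flow = 4389 t/h.
component A in = 1020×0.161 + 879×0.175 + 2490×0.600 = 1812 t/h.
component A fraction in F6 = 0.413.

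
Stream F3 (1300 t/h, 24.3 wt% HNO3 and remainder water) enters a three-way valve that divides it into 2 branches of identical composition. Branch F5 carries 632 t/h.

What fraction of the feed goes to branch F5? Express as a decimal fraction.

Fraction to F5 = 632/1300 = 0.4862.

0.486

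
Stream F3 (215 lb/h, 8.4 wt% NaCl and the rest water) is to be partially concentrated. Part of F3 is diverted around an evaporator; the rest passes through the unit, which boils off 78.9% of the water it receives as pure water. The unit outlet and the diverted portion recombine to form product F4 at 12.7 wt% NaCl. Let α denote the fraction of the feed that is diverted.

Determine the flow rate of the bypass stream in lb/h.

All 215×0.084 = 18.06 lb/h of NaCl reaches F4, so F4 = 18.06/0.127 = 142.2 lb/h and vapour = 72.795 lb/h.
The evaporator receives (1−α)·215 of feed at 0.916 water and removes 0.789 of that water:
0.789×0.916×(1−α)×215 = 72.795
(1−α) = 72.795/155.39 = 0.4685;  α = 0.5315.
Bypass flow = 0.5315×215 = 114.28 lb/h.

114.3 lb/h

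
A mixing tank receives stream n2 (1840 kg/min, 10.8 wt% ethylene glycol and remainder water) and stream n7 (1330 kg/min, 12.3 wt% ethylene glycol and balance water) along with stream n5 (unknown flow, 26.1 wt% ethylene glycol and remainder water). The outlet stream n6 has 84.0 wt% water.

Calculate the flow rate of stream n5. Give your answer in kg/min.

Let n5 be the unknown flow. Total out = 3170 + n5.
water balance: 2807.7 + 0.739·n5 = 0.840·(3170 + n5)
(0.739 − 0.840)·n5 = 0.840×3170 − 2807.7 = -144.89
n5 = -144.89 / -0.101 = 1434.6 kg/min

1435 kg/min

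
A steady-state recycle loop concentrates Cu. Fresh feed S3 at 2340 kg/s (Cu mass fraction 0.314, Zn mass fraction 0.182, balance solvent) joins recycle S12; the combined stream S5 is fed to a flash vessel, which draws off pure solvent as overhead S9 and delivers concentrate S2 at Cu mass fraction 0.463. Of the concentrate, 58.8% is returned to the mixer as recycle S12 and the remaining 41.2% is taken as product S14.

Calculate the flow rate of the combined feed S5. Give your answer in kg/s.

Overall Cu balance (none leaves overhead): Cu in fresh feed = Cu in product, i.e. 2340×0.314 = (1−0.588)·S2·0.463.
S2 = 734.76/(0.463×0.412) = 3851.8 kg/s.
Recycle S12 = 0.588×3851.8 = 2264.9 kg/s.
Combined feed S5 = 2340 + 2264.9 = 4604.9 kg/s.

4605 kg/s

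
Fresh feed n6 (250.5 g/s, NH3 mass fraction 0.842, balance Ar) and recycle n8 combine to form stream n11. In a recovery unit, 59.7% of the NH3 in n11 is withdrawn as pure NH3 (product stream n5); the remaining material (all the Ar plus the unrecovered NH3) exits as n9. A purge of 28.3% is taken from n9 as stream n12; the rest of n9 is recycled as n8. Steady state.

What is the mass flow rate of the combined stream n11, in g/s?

436.5 g/s

Ar enters only via n6 and leaves only via the purge: 250.5×0.158 = 0.283×(Ar in n9), and the recovery unit passes all Ar, so Ar in n11 = Ar in n9 = 139.86 g/s.
NH3 in n11: m_A = 250.5×0.842 + (1−0.283)·(1−0.597)·m_A, so m_A = 210.92/0.7110 = 296.63 g/s.
n11 = 296.63 + 139.86 = 436.49 g/s.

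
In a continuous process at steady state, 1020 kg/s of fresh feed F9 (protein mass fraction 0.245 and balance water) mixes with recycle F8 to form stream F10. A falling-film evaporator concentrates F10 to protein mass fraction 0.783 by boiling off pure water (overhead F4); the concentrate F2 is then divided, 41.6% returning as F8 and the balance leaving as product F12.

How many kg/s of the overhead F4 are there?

700.8 kg/s

Overall protein balance (none leaves overhead): protein in fresh feed = protein in product, i.e. 1020×0.245 = (1−0.416)·F2·0.783.
F2 = 249.9/(0.783×0.584) = 546.5 kg/s.
Recycle F8 = 0.416×546.5 = 227.34 kg/s.
Combined feed F10 = 1020 + 227.34 = 1247.3 kg/s.
Overhead F4 = F10 − F2 = 1247.3 − 546.5 = 700.84 kg/s.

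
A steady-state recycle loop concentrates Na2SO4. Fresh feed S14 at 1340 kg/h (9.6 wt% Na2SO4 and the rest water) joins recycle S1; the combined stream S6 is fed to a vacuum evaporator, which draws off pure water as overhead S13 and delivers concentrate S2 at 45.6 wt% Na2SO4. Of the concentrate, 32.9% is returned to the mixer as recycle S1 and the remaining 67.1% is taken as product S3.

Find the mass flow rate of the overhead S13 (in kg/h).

1058 kg/h

Overall Na2SO4 balance (none leaves overhead): Na2SO4 in fresh feed = Na2SO4 in product, i.e. 1340×0.096 = (1−0.329)·S2·0.456.
S2 = 128.64/(0.456×0.671) = 420.43 kg/h.
Recycle S1 = 0.329×420.43 = 138.32 kg/h.
Combined feed S6 = 1340 + 138.32 = 1478.3 kg/h.
Overhead S13 = S6 − S2 = 1478.3 − 420.43 = 1057.9 kg/h.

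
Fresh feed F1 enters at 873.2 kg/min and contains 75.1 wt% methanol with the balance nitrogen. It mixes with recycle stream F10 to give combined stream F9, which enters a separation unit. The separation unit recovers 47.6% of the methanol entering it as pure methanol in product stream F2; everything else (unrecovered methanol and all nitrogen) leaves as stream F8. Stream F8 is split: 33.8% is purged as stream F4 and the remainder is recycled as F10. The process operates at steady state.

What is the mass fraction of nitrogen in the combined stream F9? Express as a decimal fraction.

nitrogen enters only via F1 and leaves only via the purge: 873.2×0.249 = 0.338×(nitrogen in F8), and the separation unit passes all nitrogen, so nitrogen in F9 = nitrogen in F8 = 643.27 kg/min.
methanol in F9: m_A = 873.2×0.751 + (1−0.338)·(1−0.476)·m_A, so m_A = 655.77/0.6531 = 1004.1 kg/min.
F9 = 1004.1 + 643.27 = 1647.3 kg/min.
nitrogen fraction in F9 = 643.27/1647.3 = 0.390.

0.390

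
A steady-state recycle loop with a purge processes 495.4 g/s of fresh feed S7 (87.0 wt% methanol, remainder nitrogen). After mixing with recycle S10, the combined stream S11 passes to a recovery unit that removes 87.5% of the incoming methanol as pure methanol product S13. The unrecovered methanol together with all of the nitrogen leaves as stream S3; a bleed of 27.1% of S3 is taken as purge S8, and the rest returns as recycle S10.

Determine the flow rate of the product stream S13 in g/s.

414.9 g/s

methanol in S11: m_A = 495.4×0.870 + (1−0.271)·(1−0.875)·m_A, so m_A = 431/0.9089 = 474.21 g/s.
Product S13 = 0.875×474.21 = 414.93 g/s.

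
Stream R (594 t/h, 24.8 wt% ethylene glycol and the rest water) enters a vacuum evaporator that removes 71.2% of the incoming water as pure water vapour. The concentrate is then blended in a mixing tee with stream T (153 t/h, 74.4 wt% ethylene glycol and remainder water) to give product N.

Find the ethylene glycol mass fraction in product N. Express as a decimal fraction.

0.609

Vapour removed = 0.712×0.752×594 = 318.04 t/h; concentrate = 275.96 t/h.
ethylene glycol reaching the mixer = 147.31 (from concentrate) + 153×0.744 = 261.14 t/h.
Product flow = 275.96 + 153 = 428.96 t/h; ethylene glycol fraction = 0.609.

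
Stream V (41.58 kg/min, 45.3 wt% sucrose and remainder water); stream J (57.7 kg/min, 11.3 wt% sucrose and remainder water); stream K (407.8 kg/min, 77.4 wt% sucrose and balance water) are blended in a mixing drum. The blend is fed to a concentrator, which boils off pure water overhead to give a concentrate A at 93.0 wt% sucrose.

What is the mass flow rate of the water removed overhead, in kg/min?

140.4 kg/min

sucrose entering = 41.58×0.453 + 57.7×0.113 + 407.8×0.774 = 340.99 kg/min.
All sucrose reports to A, so A = 340.99/0.930 = 366.66 kg/min.
Total feed = 507.08 kg/min; overhead = 507.08 − 366.66 = 140.42 kg/min.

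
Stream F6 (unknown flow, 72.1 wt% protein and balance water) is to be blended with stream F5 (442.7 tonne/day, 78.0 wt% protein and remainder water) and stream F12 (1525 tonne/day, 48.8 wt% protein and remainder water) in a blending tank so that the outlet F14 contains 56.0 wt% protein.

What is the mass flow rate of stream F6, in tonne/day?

Let F6 be the unknown flow. Total out = 1967.7 + F6.
protein balance: 1089.5 + 0.721·F6 = 0.560·(1967.7 + F6)
(0.721 − 0.560)·F6 = 0.560×1967.7 − 1089.5 = 12.406
F6 = 12.406 / 0.161 = 77.056 tonne/day

77.06 tonne/day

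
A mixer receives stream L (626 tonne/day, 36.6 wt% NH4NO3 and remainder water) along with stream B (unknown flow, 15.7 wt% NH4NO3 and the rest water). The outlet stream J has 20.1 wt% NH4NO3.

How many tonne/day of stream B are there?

Let B be the unknown flow. Total out = 626 + B.
NH4NO3 balance: 229.12 + 0.157·B = 0.201·(626 + B)
(0.157 − 0.201)·B = 0.201×626 − 229.12 = -103.29
B = -103.29 / -0.044 = 2347.5 tonne/day

2347 tonne/day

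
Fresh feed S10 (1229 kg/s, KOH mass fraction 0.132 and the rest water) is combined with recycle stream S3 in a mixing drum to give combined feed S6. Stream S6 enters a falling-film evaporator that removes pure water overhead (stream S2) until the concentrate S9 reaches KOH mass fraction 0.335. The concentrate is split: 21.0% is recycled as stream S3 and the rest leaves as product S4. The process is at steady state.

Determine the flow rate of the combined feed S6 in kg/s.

1358 kg/s

Overall KOH balance (none leaves overhead): KOH in fresh feed = KOH in product, i.e. 1229×0.132 = (1−0.210)·S9·0.335.
S9 = 162.23/(0.335×0.790) = 612.99 kg/s.
Recycle S3 = 0.210×612.99 = 128.73 kg/s.
Combined feed S6 = 1229 + 128.73 = 1357.7 kg/s.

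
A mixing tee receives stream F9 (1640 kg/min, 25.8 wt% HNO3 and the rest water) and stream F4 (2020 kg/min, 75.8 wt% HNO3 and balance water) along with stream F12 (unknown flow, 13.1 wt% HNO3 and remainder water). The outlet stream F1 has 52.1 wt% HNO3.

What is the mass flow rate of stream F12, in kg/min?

Let F12 be the unknown flow. Total out = 3660 + F12.
HNO3 balance: 1954.3 + 0.131·F12 = 0.521·(3660 + F12)
(0.131 − 0.521)·F12 = 0.521×3660 − 1954.3 = -47.42
F12 = -47.42 / -0.390 = 121.59 kg/min

121.6 kg/min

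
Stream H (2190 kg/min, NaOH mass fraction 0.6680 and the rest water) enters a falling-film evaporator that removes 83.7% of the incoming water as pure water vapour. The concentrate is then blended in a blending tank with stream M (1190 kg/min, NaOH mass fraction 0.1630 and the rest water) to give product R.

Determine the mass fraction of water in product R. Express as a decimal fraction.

0.4022

Vapour removed = 0.837×0.332×2190 = 608.57 kg/min; concentrate = 1581.4 kg/min.
water reaching the mixer = 118.51 (from concentrate) + 1190×0.837 = 1114.5 kg/min.
Product flow = 1581.4 + 1190 = 2771.4 kg/min; water fraction = 0.4022.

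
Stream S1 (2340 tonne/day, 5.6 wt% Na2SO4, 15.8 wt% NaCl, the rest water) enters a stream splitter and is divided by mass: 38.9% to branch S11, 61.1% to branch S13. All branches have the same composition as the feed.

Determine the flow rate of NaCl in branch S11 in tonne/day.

Branch S11 total = 0.389×2340 = 910.26 tonne/day.
NaCl in S11 = 0.158×910.26 = 143.82 tonne/day.

143.8 tonne/day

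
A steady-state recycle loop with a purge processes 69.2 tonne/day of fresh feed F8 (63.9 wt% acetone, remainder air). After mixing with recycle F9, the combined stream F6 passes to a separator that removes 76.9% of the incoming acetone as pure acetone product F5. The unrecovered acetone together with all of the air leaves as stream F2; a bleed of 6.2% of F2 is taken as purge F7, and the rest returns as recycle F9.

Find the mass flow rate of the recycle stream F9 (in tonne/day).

air enters only via F8 and leaves only via the purge: 69.2×0.361 = 0.062×(air in F2), and the separator passes all air, so air in F6 = air in F2 = 402.92 tonne/day.
acetone in F6: m_A = 69.2×0.639 + (1−0.062)·(1−0.769)·m_A, so m_A = 44.219/0.7833 = 56.45 tonne/day.
F2 = (1−0.769)×56.45 + 402.92 = 415.96 tonne/day.
Recycle F9 = (1−0.062)×415.96 = 390.17 tonne/day.

390.2 tonne/day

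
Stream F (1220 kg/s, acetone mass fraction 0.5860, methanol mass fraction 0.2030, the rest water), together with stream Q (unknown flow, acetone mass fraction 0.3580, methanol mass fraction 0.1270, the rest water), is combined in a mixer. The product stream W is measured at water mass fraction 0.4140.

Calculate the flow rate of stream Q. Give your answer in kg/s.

Let Q be the unknown flow. Total out = 1220 + Q.
water balance: 257.42 + 0.515·Q = 0.414·(1220 + Q)
(0.515 − 0.414)·Q = 0.414×1220 − 257.42 = 247.66
Q = 247.66 / 0.101 = 2452.1 kg/s

2452 kg/s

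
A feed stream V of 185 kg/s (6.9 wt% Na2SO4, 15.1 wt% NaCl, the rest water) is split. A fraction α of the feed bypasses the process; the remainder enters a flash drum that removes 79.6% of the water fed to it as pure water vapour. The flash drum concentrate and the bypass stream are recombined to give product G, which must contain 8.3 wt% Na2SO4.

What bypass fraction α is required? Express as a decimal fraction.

All 185×0.069 = 12.765 kg/s of Na2SO4 reaches G, so G = 12.765/0.083 = 153.8 kg/s and vapour = 31.205 kg/s.
The evaporator receives (1−α)·185 of feed at 0.780 water and removes 0.796 of that water:
0.796×0.780×(1−α)×185 = 31.205
(1−α) = 31.205/114.86 = 0.2717;  α = 0.7283.

0.728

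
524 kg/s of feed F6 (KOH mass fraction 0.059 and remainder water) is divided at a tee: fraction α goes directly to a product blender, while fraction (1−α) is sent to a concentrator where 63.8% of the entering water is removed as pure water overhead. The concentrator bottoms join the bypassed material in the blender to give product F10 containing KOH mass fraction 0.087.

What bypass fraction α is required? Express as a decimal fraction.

All 524×0.059 = 30.916 kg/s of KOH reaches F10, so F10 = 30.916/0.087 = 355.36 kg/s and vapour = 168.64 kg/s.
The evaporator receives (1−α)·524 of feed at 0.941 water and removes 0.638 of that water:
0.638×0.941×(1−α)×524 = 168.64
(1−α) = 168.64/314.59 = 0.5361;  α = 0.4639.

0.464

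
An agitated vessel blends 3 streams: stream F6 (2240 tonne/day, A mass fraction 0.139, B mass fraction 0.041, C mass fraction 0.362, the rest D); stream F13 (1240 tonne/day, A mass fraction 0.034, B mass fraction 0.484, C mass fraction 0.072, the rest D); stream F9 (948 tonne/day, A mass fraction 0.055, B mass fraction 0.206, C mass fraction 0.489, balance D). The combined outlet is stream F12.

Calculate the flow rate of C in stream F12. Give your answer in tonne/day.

1364 tonne/day

C out = C in = 2240×0.362 + 1240×0.072 + 948×0.489 = 1363.7 tonne/day.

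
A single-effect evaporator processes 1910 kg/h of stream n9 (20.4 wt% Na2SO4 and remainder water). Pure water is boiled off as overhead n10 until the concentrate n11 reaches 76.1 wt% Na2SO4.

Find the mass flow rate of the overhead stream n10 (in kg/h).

1398 kg/h

Na2SO4 is conserved: 1910×0.204 = 389.64 kg/h all reports to the concentrate.
Concentrate = 389.64/(target fraction) = 512.01 kg/h.
Overhead = 1910 − 512.01 = 1398 kg/h.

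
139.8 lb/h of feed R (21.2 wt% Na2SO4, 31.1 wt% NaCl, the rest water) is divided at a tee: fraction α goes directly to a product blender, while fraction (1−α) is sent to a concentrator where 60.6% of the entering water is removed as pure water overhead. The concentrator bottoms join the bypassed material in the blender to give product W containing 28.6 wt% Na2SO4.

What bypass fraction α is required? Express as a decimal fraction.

All 139.8×0.212 = 29.638 lb/h of Na2SO4 reaches W, so W = 29.638/0.286 = 103.63 lb/h and vapour = 36.172 lb/h.
The evaporator receives (1−α)·139.8 of feed at 0.477 water and removes 0.606 of that water:
0.606×0.477×(1−α)×139.8 = 36.172
(1−α) = 36.172/40.411 = 0.8951;  α = 0.1049.

0.105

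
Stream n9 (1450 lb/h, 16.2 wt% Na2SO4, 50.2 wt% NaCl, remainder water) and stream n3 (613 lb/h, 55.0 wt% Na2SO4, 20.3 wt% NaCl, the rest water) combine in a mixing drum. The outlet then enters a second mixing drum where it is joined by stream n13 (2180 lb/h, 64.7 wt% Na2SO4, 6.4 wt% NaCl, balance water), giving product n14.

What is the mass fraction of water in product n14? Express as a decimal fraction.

Overall, product flow = 4243 lb/h.
water in = 1450×0.336 + 613×0.247 + 2180×0.289 = 1268.6 lb/h.
water fraction in n14 = 0.299.

0.299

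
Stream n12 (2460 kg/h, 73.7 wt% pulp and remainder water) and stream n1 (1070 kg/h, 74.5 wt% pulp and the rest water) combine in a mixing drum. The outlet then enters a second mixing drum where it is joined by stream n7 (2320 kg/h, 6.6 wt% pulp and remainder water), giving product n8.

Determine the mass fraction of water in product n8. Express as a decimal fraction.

0.5276

Overall, product flow = 5850 kg/h.
water in = 2460×0.263 + 1070×0.255 + 2320×0.934 = 3086.7 kg/h.
water fraction in n8 = 0.5276.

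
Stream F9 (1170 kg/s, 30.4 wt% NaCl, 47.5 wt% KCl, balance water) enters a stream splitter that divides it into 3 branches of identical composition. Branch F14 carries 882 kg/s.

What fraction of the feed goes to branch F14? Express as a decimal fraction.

Fraction to F14 = 882/1170 = 0.7538.

0.754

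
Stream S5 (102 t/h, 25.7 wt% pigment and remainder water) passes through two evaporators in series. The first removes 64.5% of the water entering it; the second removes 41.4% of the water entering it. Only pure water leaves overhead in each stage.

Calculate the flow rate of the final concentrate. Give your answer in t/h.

41.98 t/h

water in feed = 102×0.743 = 75.786 t/h.
After stage 1: water left = (1−0.645)×75.786 = 26.904; stream total = 53.118 t/h.
After stage 2: water left = (1−0.414)×26.904 = 15.766; final concentrate = 41.98 t/h.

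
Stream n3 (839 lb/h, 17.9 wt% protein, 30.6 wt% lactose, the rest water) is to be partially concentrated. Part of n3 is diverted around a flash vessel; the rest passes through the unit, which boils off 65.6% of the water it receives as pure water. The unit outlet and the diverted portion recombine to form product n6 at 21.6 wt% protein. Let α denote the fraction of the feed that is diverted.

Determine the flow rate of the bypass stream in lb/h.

All 839×0.179 = 150.18 lb/h of protein reaches n6, so n6 = 150.18/0.216 = 695.28 lb/h and vapour = 143.72 lb/h.
The evaporator receives (1−α)·839 of feed at 0.515 water and removes 0.656 of that water:
0.656×0.515×(1−α)×839 = 143.72
(1−α) = 143.72/283.45 = 0.5070;  α = 0.4930.
Bypass flow = 0.4930×839 = 413.6 lb/h.

413.6 lb/h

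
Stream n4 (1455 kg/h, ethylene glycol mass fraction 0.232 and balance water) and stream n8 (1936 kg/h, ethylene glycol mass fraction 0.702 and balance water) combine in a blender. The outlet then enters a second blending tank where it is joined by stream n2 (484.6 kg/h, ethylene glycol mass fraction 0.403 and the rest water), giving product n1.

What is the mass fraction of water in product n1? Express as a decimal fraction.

0.512

Overall, product flow = 3875.6 kg/h.
water in = 1455×0.768 + 1936×0.298 + 484.6×0.597 = 1983.7 kg/h.
water fraction in n1 = 0.512.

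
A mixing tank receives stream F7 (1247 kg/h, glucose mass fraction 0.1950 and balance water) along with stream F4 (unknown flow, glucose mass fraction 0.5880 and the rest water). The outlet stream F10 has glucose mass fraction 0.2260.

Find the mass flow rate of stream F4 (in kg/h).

106.8 kg/h

Let F4 be the unknown flow. Total out = 1247 + F4.
glucose balance: 243.17 + 0.588·F4 = 0.226·(1247 + F4)
(0.588 − 0.226)·F4 = 0.226×1247 − 243.17 = 38.657
F4 = 38.657 / 0.362 = 106.79 kg/h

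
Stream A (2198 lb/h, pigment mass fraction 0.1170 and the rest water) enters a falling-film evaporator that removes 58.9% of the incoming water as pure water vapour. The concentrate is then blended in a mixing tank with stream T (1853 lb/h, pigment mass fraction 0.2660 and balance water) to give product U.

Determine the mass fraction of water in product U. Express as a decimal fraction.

Vapour removed = 0.589×0.883×2198 = 1143.2 lb/h; concentrate = 1054.8 lb/h.
water reaching the mixer = 797.68 (from concentrate) + 1853×0.734 = 2157.8 lb/h.
Product flow = 1054.8 + 1853 = 2907.8 lb/h; water fraction = 0.7421.

0.7421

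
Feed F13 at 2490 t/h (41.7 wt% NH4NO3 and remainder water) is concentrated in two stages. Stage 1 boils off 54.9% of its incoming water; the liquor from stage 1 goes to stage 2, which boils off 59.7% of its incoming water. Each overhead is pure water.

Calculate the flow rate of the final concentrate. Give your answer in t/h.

1302 t/h

water in feed = 2490×0.583 = 1451.7 t/h.
After stage 1: water left = (1−0.549)×1451.7 = 654.7; stream total = 1693 t/h.
After stage 2: water left = (1−0.597)×654.7 = 263.85; final concentrate = 1302.2 t/h.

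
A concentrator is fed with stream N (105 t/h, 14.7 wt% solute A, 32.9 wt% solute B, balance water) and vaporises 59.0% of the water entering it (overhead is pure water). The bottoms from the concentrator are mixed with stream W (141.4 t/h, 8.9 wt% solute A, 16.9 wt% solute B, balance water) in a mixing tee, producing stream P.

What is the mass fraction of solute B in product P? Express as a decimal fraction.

Vapour removed = 0.590×0.524×105 = 32.462 t/h; concentrate = 72.538 t/h.
solute B reaching the mixer = 34.545 (from concentrate) + 141.4×0.169 = 58.442 t/h.
Product flow = 72.538 + 141.4 = 213.94 t/h; solute B fraction = 0.273.

0.273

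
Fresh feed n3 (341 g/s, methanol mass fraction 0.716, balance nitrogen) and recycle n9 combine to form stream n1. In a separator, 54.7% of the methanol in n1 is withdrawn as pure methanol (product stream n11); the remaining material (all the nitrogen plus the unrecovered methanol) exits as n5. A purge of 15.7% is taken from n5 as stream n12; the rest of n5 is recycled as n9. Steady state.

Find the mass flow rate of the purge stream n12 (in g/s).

nitrogen enters only via n3 and leaves only via the purge: 341×0.284 = 0.157×(nitrogen in n5), and the separator passes all nitrogen, so nitrogen in n1 = nitrogen in n5 = 616.84 g/s.
methanol in n1: m_A = 341×0.716 + (1−0.157)·(1−0.547)·m_A, so m_A = 244.16/0.6181 = 395 g/s.
n5 = (1−0.547)×395 + 616.84 = 795.77 g/s.
Purge n12 = 0.157×795.77 = 124.94 g/s.

124.9 g/s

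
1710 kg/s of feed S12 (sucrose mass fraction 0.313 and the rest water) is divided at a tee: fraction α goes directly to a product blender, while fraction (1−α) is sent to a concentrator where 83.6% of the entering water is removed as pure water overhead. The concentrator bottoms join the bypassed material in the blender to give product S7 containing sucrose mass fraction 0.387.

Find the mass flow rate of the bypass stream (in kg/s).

All 1710×0.313 = 535.23 kg/s of sucrose reaches S7, so S7 = 535.23/0.387 = 1383 kg/s and vapour = 326.98 kg/s.
The evaporator receives (1−α)·1710 of feed at 0.687 water and removes 0.836 of that water:
0.836×0.687×(1−α)×1710 = 326.98
(1−α) = 326.98/982.11 = 0.3329;  α = 0.6671.
Bypass flow = 0.6671×1710 = 1140.7 kg/s.

1141 kg/s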